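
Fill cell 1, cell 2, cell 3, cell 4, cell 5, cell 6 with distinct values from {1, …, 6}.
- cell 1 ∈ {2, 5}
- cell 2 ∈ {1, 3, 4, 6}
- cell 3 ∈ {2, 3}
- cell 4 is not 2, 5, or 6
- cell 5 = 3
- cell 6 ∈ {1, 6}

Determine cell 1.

5

cell 5 has just one choice, so cell 5 = 3. Eliminate 3 elsewhere: cell 2, cell 3, cell 4.
That leaves cell 3 = 2. Remove 2 from cell 1.
So cell 1 = 5.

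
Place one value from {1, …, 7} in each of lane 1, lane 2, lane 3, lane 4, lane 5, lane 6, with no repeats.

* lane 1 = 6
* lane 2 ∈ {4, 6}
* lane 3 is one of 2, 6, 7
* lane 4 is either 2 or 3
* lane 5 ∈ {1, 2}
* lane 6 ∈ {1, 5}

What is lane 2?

lane 1's domain is down to {6}, so lane 1 = 6. Remove 6 from lane 2, lane 3.
So lane 2 = 4.

4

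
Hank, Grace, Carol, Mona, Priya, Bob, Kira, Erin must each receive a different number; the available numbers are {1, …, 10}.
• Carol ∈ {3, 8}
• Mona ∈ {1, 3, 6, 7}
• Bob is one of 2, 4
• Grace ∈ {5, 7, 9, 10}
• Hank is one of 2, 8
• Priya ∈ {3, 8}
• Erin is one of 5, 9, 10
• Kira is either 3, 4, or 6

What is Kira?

The 2 variables Carol and Priya are confined to {3, 8}, which locks those values in; drop them from Hank, Mona, Kira.
Hank's domain is down to {2}, so Hank = 2. Strike 2 from Bob.
That leaves Bob = 4. Eliminate 4 elsewhere: Kira.
So Kira = 6.

6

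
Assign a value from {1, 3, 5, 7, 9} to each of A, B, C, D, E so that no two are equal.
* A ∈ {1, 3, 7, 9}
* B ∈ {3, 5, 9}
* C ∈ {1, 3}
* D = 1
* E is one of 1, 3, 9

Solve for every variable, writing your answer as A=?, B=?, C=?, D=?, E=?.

D must be 1 (only option left). Strike 1 from A, C, E.
C's domain is down to {3}, so C = 3. Eliminate 3 elsewhere: A, B, E.
E's domain is down to {9}, so E = 9. Eliminate 9 elsewhere: A, B.
A must be 7 (only option left).
B must be 5 (only option left).

A=7, B=5, C=3, D=1, E=9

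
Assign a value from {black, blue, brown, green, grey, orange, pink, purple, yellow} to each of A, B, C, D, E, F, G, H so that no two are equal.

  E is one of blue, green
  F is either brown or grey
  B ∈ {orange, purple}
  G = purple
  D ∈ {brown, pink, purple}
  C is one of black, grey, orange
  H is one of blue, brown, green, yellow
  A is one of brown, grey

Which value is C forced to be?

black

G's domain is down to {purple}, so G = purple. Strike purple from B, D.
B must be orange (only option left). Eliminate orange elsewhere: C.
A and F share exactly the 2 values {brown, grey}; by pigeonhole those values go to them, so strike brown, grey from C, D, H.
So C = black.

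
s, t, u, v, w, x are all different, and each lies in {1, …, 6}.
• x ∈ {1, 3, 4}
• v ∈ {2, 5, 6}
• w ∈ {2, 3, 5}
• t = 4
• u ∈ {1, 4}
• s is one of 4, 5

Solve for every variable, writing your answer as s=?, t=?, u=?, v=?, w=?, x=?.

s=5, t=4, u=1, v=6, w=2, x=3

t must be 4 (only option left). Eliminate 4 elsewhere: s, u, x.
u has just one choice, so u = 1. Strike 1 from x.
x has just one choice, so x = 3. So w can't be 3.
s has just one choice, so s = 5. So v, w can't be 5.
That leaves w = 2. Eliminate 2 elsewhere: v.
v must be 6 (only option left).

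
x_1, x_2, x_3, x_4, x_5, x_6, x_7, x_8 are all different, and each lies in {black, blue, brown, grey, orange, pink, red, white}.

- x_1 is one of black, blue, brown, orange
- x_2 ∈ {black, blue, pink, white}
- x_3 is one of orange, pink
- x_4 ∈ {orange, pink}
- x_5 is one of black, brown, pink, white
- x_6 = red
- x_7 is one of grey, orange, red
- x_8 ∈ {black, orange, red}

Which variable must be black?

x_8

x_6 must be red (only option left). So x_7, x_8 can't be red.
The 7 still-open variables together cover exactly {black, blue, brown, grey, orange, pink, white} — 7 values for 7 variables — and grey appears only in x_7's list, so x_7 = grey.
The 2 variables x_3 and x_4 are confined to {orange, pink}, which locks those values in; drop them from x_1, x_2, x_5, x_8.
So black goes to x_8.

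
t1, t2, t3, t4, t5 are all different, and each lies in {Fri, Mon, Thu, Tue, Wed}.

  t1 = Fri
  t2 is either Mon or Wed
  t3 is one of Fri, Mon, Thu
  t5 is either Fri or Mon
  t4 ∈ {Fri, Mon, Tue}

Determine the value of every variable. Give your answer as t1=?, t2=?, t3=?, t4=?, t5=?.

t1's domain is down to {Fri}, so t1 = Fri. Strike Fri from t3, t4, t5.
t5 has just one choice, so t5 = Mon. Eliminate Mon elsewhere: t2, t3, t4.
That leaves t2 = Wed.
t3 must be Thu (only option left).
That leaves t4 = Tue.

t1=Fri, t2=Wed, t3=Thu, t4=Tue, t5=Mon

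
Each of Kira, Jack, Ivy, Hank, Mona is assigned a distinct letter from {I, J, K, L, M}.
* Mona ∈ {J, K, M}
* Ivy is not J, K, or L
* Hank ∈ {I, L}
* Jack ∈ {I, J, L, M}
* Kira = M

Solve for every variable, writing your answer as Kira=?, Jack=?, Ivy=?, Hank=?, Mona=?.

Kira's domain is down to {M}, so Kira = M. So Jack, Ivy, Mona can't be M.
Ivy's domain is down to {I}, so Ivy = I. Remove I from Jack, Hank.
Hank has just one choice, so Hank = L. So Jack can't be L.
That leaves Jack = J. Eliminate J elsewhere: Mona.
Mona's domain is down to {K}, so Mona = K.

Kira=M, Jack=J, Ivy=I, Hank=L, Mona=K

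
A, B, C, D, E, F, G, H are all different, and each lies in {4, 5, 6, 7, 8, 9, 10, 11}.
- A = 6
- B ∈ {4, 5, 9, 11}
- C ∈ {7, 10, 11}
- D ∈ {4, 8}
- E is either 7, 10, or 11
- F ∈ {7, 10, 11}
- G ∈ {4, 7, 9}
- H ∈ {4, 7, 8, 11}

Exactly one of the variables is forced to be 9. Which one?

G

A has just one choice, so A = 6.
Among the 7 still-open variables, 5 fits only B (and all 7 values in {4, 5, 7, 8, 9, 10, 11} must be used), so B = 5.
Among the 6 still-open variables, 9 fits only G (and all 6 values in {4, 7, 8, 9, 10, 11} must be used), so G = 9.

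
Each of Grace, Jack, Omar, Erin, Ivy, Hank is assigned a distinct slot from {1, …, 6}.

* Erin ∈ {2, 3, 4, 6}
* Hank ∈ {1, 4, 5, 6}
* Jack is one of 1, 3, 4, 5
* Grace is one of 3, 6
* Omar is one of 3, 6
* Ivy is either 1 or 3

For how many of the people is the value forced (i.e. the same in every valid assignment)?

2

The 6 variables together cover exactly {1, 2, 3, 4, 5, 6} — 6 values for 6 variables — and 2 appears only in Erin's list, so Erin = 2.
Grace and Omar share exactly the 2 values {3, 6}; by pigeonhole those values go to them, so strike 3, 6 from Jack, Ivy, Hank.
Ivy's domain is down to {1}, so Ivy = 1. So Jack, Hank can't be 1.
Determined: Erin=2, Ivy=1. The other people each still have more than one consistent value. That makes 2.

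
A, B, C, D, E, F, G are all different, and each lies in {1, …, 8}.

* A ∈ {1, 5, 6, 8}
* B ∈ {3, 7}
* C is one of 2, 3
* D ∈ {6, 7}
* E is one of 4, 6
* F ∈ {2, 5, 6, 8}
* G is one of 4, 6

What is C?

The 2 variables E and G are confined to {4, 6}, which locks those values in; drop them from A, D, F.
That leaves D = 7. So B can't be 7.
B must be 3 (only option left). So C can't be 3.
So C = 2.

2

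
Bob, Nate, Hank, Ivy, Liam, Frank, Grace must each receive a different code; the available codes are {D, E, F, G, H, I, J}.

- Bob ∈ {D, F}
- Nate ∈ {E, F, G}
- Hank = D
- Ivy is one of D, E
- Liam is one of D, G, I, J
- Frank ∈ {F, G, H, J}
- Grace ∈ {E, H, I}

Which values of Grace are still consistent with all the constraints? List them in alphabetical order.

H, I

Hank has just one choice, so Hank = D. So Bob, Ivy, Liam can't be D.
Ivy's domain is down to {E}, so Ivy = E. Remove E from Nate, Grace.
Bob must be F (only option left). Strike F from Nate, Frank.
Nate's domain is down to {G}, so Nate = G. Remove G from Liam, Frank.
No further eliminations apply; Grace can still be any of H, I.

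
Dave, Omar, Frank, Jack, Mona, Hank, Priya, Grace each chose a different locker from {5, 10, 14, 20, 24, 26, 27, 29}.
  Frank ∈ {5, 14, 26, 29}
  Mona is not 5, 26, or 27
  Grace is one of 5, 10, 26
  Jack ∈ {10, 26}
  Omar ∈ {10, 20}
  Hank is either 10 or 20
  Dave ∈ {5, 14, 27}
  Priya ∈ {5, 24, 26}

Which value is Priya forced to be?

24

The 8 variables draw from only 8 values {5, 10, 14, 20, 24, 26, 27, 29}, so each is used; only Dave can be 27, hence Dave = 27.
The 2 variables Omar and Hank are confined to {10, 20}, which locks those values in; drop them from Jack, Mona, Grace.
That leaves Jack = 26. Strike 26 from Frank, Priya, Grace.
That leaves Grace = 5. Eliminate 5 elsewhere: Frank, Priya.
So Priya = 24.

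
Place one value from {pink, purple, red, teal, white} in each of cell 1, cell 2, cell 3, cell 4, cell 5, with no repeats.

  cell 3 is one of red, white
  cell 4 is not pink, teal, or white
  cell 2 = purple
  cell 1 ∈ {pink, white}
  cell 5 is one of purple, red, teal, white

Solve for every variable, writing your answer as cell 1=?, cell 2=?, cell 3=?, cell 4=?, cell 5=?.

cell 2 must be purple (only option left). Eliminate purple elsewhere: cell 4, cell 5.
cell 4 must be red (only option left). Strike red from cell 3, cell 5.
That leaves cell 3 = white. So cell 1, cell 5 can't be white.
cell 5 has just one choice, so cell 5 = teal.
cell 1 has just one choice, so cell 1 = pink.

cell 1=pink, cell 2=purple, cell 3=white, cell 4=red, cell 5=teal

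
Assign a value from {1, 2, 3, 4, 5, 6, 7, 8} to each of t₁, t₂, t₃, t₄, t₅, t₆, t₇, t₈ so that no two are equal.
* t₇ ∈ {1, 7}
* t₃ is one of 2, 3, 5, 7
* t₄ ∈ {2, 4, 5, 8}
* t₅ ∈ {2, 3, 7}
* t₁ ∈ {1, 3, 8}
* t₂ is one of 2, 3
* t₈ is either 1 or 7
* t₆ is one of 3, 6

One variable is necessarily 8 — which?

t₁

The 8 variables draw from only 8 values {1, 2, 3, 4, 5, 6, 7, 8}, so each is used; only t₄ can be 4, hence t₄ = 4.
The 7 still-open variables together cover exactly {1, 2, 3, 5, 6, 7, 8} — 7 values for 7 variables — and 5 appears only in t₃'s list, so t₃ = 5.
Among the 6 still-open variables, 6 fits only t₆ (and all 6 values in {1, 2, 3, 6, 7, 8} must be used), so t₆ = 6.
Among the 5 still-open variables, 8 fits only t₁ (and all 5 values in {1, 2, 3, 7, 8} must be used), so t₁ = 8.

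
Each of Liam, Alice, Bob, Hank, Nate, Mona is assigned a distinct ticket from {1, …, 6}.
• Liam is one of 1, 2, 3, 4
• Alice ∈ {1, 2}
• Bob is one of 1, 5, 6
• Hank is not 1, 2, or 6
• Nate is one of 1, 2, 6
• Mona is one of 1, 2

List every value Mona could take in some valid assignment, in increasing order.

Alice and Mona share exactly the 2 values {1, 2}; by pigeonhole those values go to them, so strike 1, 2 from Liam, Bob, Nate.
Nate must be 6 (only option left). So Bob can't be 6.
Bob's domain is down to {5}, so Bob = 5. Strike 5 from Hank.
No further eliminations apply; Mona can still be any of 1, 2.

1, 2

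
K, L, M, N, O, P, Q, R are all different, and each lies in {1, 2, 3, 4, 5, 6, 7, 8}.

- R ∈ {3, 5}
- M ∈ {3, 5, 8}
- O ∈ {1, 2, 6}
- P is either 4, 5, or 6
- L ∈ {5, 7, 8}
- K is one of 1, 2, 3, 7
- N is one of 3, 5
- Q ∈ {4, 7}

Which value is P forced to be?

6

N and R share exactly the 2 values {3, 5}; by pigeonhole those values go to them, so strike 3, 5 from K, L, M, P.
M's domain is down to {8}, so M = 8. So L can't be 8.
That leaves L = 7. Remove 7 from K, Q.
That leaves Q = 4. Strike 4 from P.
So P = 6.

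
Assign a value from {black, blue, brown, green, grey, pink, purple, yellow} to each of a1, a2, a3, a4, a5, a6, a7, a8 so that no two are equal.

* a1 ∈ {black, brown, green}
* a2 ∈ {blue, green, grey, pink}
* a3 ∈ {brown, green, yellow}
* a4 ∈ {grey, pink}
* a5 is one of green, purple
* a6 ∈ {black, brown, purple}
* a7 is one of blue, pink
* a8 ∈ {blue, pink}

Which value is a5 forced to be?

Among the 8 variables, yellow fits only a3 (and all 8 values in {black, blue, brown, green, grey, pink, purple, yellow} must be used), so a3 = yellow.
a7 and a8 between them cover only {blue, pink} — a naked pair. Remove those values from a2, a4.
a4's domain is down to {grey}, so a4 = grey. Eliminate grey elsewhere: a2.
a2's domain is down to {green}, so a2 = green. Remove green from a1, a5.
So a5 = purple.

purple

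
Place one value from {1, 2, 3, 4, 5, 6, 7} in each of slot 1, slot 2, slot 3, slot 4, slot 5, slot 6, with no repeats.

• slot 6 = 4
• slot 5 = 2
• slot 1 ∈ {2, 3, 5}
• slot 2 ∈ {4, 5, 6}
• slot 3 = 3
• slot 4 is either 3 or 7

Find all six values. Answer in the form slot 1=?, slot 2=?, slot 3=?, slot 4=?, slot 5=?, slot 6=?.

slot 3 must be 3 (only option left). Eliminate 3 elsewhere: slot 1, slot 4.
That leaves slot 4 = 7.
slot 5 has just one choice, so slot 5 = 2. Strike 2 from slot 1.
slot 6 has just one choice, so slot 6 = 4. Eliminate 4 elsewhere: slot 2.
That leaves slot 1 = 5. Strike 5 from slot 2.
slot 2 has just one choice, so slot 2 = 6.

slot 1=5, slot 2=6, slot 3=3, slot 4=7, slot 5=2, slot 6=4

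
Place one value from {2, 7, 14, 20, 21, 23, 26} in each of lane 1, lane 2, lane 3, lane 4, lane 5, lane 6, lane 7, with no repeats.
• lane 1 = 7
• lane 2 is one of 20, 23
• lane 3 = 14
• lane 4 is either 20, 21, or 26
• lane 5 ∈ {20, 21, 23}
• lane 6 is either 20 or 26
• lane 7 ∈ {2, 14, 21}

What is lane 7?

2

lane 1 has just one choice, so lane 1 = 7.
lane 3 must be 14 (only option left). Eliminate 14 elsewhere: lane 7.
The 5 still-open variables draw from only 5 values {2, 20, 21, 23, 26}, so each is used; only lane 7 can be 2, hence lane 7 = 2.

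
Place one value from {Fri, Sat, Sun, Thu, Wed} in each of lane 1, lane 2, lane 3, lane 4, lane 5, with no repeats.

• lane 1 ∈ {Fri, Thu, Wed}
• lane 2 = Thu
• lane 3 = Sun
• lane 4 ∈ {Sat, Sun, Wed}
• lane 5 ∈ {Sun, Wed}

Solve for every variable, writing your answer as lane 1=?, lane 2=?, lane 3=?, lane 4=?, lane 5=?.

lane 2's domain is down to {Thu}, so lane 2 = Thu. Remove Thu from lane 1.
lane 3 must be Sun (only option left). Remove Sun from lane 4, lane 5.
lane 5 must be Wed (only option left). Remove Wed from lane 1, lane 4.
lane 1 must be Fri (only option left).
That leaves lane 4 = Sat.

lane 1=Fri, lane 2=Thu, lane 3=Sun, lane 4=Sat, lane 5=Wed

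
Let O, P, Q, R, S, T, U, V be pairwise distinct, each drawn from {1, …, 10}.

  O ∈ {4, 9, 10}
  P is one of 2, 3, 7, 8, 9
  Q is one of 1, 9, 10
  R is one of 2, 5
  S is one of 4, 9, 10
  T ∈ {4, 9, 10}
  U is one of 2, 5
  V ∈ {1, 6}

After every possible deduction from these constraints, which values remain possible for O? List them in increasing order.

R and U share exactly the 2 values {2, 5}; by pigeonhole those values go to them, so strike 2, 5 from P.
The 3 variables O, S, T are confined to {4, 9, 10}, which locks those values in; drop them from P, Q.
That leaves Q = 1. Strike 1 from V.
V must be 6 (only option left).
No further eliminations apply; O can still be any of 4, 9, 10.

4, 9, 10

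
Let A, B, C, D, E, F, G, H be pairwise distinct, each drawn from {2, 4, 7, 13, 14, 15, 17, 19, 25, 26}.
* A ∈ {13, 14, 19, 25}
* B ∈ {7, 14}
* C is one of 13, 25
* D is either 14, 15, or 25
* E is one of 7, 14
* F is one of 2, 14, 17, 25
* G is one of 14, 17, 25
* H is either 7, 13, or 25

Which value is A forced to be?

The 8 variables together cover exactly {2, 7, 13, 14, 15, 17, 19, 25} — 8 values for 8 variables — and 2 appears only in F's list, so F = 2.
Among the 7 still-open variables, 15 fits only D (and all 7 values in {7, 13, 14, 15, 17, 19, 25} must be used), so D = 15.
The 6 still-open variables draw from only 6 values {7, 13, 14, 17, 19, 25}, so each is used; only G can be 17, hence G = 17.
The 5 still-open variables together cover exactly {7, 13, 14, 19, 25} — 5 values for 5 variables — and 19 appears only in A's list, so A = 19.

19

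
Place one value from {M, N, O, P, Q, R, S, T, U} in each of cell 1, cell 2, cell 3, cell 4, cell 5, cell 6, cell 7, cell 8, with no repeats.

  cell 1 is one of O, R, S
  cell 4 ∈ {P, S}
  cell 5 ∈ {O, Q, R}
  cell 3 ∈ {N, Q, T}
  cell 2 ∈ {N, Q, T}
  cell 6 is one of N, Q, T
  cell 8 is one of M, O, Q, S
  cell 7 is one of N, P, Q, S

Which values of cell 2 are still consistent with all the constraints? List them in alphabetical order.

The 8 variables draw from only 8 values {M, N, O, P, Q, R, S, T}, so each is used; only cell 8 can be M, hence cell 8 = M.
cell 2, cell 3, cell 6 between them cover only {N, Q, T} — a naked triple. Remove those values from cell 5, cell 7.
The 2 variables cell 4 and cell 7 are confined to {P, S}, which locks those values in; drop them from cell 1.
No further eliminations apply; cell 2 can still be any of N, Q, T.

N, Q, T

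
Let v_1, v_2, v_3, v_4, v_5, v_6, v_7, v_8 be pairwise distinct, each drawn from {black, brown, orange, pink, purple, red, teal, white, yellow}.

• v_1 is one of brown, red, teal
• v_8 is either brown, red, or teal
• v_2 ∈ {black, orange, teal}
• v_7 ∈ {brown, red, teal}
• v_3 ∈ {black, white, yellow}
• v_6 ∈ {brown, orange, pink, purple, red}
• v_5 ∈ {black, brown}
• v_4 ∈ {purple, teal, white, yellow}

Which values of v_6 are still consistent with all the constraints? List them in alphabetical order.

pink, purple

v_1, v_7, v_8 between them cover only {brown, red, teal} — a naked triple. Remove those values from v_2, v_4, v_5, v_6.
That leaves v_5 = black. So v_2, v_3 can't be black.
v_2 has just one choice, so v_2 = orange. Remove orange from v_6.
No further eliminations apply; v_6 can still be any of pink, purple.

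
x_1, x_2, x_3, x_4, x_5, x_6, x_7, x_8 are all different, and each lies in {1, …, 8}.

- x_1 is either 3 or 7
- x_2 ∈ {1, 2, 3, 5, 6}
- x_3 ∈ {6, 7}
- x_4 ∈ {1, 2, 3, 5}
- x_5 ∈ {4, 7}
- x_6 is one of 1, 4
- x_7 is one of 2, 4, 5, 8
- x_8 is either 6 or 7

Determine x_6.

Among the 8 variables, 8 fits only x_7 (and all 8 values in {1, 2, 3, 4, 5, 6, 7, 8} must be used), so x_7 = 8.
x_3 and x_8 share exactly the 2 values {6, 7}; by pigeonhole those values go to them, so strike 6, 7 from x_1, x_2, x_5.
x_1 must be 3 (only option left). Strike 3 from x_2, x_4.
That leaves x_5 = 4. Eliminate 4 elsewhere: x_6.
So x_6 = 1.

1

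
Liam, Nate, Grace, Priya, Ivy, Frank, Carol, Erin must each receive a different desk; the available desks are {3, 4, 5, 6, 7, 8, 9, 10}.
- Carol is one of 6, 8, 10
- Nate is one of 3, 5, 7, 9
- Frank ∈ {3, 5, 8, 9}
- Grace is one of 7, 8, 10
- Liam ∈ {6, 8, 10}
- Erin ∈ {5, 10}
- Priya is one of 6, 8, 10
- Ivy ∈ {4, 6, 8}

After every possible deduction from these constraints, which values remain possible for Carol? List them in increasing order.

The 8 variables draw from only 8 values {3, 4, 5, 6, 7, 8, 9, 10}, so each is used; only Ivy can be 4, hence Ivy = 4.
The 3 variables Liam, Priya, Carol are confined to {6, 8, 10}, which locks those values in; drop them from Grace, Frank, Erin.
Grace's domain is down to {7}, so Grace = 7. So Nate can't be 7.
Erin must be 5 (only option left). Eliminate 5 elsewhere: Nate, Frank.
No further eliminations apply; Carol can still be any of 6, 8, 10.

6, 8, 10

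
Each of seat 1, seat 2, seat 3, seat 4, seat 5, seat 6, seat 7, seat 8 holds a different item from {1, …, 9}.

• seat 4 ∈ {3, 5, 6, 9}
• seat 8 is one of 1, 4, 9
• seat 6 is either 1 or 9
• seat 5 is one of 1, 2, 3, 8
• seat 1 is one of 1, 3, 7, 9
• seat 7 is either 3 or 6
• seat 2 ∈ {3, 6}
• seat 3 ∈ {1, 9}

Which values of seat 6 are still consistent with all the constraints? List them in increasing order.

1, 9

seat 2 and seat 7 between them cover only {3, 6} — a naked pair. Remove those values from seat 1, seat 4, seat 5.
The 2 variables seat 3 and seat 6 are confined to {1, 9}, which locks those values in; drop them from seat 1, seat 4, seat 5, seat 8.
seat 1's domain is down to {7}, so seat 1 = 7.
seat 4 must be 5 (only option left).
That leaves seat 8 = 4.
No further eliminations apply; seat 6 can still be any of 1, 9.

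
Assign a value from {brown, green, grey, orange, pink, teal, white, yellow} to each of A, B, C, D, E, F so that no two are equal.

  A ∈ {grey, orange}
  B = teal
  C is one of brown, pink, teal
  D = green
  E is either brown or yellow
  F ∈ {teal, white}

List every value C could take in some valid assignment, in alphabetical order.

B's domain is down to {teal}, so B = teal. Remove teal from C, F.
That leaves D = green.
F's domain is down to {white}, so F = white.
No further eliminations apply; C can still be any of brown, pink.

brown, pink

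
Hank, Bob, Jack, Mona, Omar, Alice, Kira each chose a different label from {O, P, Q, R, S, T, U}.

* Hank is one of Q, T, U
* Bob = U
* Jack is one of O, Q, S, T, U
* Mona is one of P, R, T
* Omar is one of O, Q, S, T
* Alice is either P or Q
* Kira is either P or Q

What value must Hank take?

T

Bob has just one choice, so Bob = U. Eliminate U elsewhere: Hank, Jack.
Among the 6 still-open variables, R fits only Mona (and all 6 values in {O, P, Q, R, S, T} must be used), so Mona = R.
The 2 variables Alice and Kira are confined to {P, Q}, which locks those values in; drop them from Hank, Jack, Omar.
So Hank = T.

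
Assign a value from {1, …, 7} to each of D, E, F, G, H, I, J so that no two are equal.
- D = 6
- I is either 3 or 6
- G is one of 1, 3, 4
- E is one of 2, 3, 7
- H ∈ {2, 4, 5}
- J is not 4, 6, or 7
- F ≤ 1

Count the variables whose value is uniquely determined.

5

D's domain is down to {6}, so D = 6. Strike 6 from I.
F's domain is down to {1}, so F = 1. So G, J can't be 1.
That leaves I = 3. Strike 3 from E, G, J.
G's domain is down to {4}, so G = 4. Strike 4 from H.
The 3 still-open variables draw from only 3 values {2, 5, 7}, so each is used; only E can be 7, hence E = 7.
Determined: D=6, E=7, F=1, G=4, I=3. The other variables each still have more than one consistent value. That makes 5.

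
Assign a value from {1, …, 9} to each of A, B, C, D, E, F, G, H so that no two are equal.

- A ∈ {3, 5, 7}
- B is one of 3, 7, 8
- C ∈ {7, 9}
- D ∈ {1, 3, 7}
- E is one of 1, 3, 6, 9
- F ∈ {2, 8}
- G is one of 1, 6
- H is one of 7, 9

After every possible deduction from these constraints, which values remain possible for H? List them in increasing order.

The 8 variables together cover exactly {1, 2, 3, 5, 6, 7, 8, 9} — 8 values for 8 variables — and 2 appears only in F's list, so F = 2.
Among the 7 still-open variables, 5 fits only A (and all 7 values in {1, 3, 5, 6, 7, 8, 9} must be used), so A = 5.
The 6 still-open variables draw from only 6 values {1, 3, 6, 7, 8, 9}, so each is used; only B can be 8, hence B = 8.
The 2 variables C and H are confined to {7, 9}, which locks those values in; drop them from D, E.
No further eliminations apply; H can still be any of 7, 9.

7, 9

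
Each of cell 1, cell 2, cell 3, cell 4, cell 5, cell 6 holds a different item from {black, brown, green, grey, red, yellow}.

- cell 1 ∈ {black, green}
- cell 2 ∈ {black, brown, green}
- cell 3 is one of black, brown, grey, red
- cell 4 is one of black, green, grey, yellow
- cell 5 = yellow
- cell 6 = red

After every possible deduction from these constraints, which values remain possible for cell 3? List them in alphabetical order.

cell 5 has just one choice, so cell 5 = yellow. Remove yellow from cell 4.
cell 6 has just one choice, so cell 6 = red. Strike red from cell 3.
No further eliminations apply; cell 3 can still be any of black, brown, grey.

black, brown, grey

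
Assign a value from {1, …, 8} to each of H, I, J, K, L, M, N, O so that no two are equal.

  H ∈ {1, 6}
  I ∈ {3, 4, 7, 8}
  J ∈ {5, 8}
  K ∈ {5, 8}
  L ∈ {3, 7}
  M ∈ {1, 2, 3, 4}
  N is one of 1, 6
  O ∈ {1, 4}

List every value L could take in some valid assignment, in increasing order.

3, 7

The 8 variables draw from only 8 values {1, 2, 3, 4, 5, 6, 7, 8}, so each is used; only M can be 2, hence M = 2.
H and N between them cover only {1, 6} — a naked pair. Remove those values from O.
O must be 4 (only option left). Eliminate 4 elsewhere: I.
J and K share exactly the 2 values {5, 8}; by pigeonhole those values go to them, so strike 5, 8 from I.
No further eliminations apply; L can still be any of 3, 7.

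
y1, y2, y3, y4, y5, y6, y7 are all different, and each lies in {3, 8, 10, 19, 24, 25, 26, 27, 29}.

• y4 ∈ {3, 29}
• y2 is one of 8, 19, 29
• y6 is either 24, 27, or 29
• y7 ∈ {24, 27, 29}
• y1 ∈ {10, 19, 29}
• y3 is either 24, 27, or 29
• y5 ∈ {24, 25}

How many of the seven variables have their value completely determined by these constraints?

y3, y6, y7 share exactly the 3 values {24, 27, 29}; by pigeonhole those values go to them, so strike 24, 27, 29 from y1, y2, y4, y5.
y4 must be 3 (only option left).
y5's domain is down to {25}, so y5 = 25.
Determined: y4=3, y5=25. The other variables each still have more than one consistent value. That makes 2.

2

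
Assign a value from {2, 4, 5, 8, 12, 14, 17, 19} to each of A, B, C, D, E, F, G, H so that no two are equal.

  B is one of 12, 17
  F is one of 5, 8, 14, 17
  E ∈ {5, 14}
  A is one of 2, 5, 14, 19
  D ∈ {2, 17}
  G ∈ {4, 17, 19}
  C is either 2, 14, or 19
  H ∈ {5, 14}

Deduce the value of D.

Among the 8 variables, 4 fits only G (and all 8 values in {2, 4, 5, 8, 12, 14, 17, 19} must be used), so G = 4.
The 7 still-open variables draw from only 7 values {2, 5, 8, 12, 14, 17, 19}, so each is used; only F can be 8, hence F = 8.
The 6 still-open variables draw from only 6 values {2, 5, 12, 14, 17, 19}, so each is used; only B can be 12, hence B = 12.
The 5 still-open variables together cover exactly {2, 5, 14, 17, 19} — 5 values for 5 variables — and 17 appears only in D's list, so D = 17.

17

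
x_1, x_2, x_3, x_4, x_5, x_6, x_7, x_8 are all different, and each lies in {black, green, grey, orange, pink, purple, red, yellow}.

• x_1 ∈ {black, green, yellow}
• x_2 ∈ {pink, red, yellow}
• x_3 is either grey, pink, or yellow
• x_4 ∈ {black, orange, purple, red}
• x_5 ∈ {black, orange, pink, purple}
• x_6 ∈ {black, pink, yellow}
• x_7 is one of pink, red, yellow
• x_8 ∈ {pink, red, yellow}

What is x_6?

black

Among the 8 variables, green fits only x_1 (and all 8 values in {black, green, grey, orange, pink, purple, red, yellow} must be used), so x_1 = green.
The 7 still-open variables together cover exactly {black, grey, orange, pink, purple, red, yellow} — 7 values for 7 variables — and grey appears only in x_3's list, so x_3 = grey.
The 3 variables x_2, x_7, x_8 are confined to {pink, red, yellow}, which locks those values in; drop them from x_4, x_5, x_6.
So x_6 = black.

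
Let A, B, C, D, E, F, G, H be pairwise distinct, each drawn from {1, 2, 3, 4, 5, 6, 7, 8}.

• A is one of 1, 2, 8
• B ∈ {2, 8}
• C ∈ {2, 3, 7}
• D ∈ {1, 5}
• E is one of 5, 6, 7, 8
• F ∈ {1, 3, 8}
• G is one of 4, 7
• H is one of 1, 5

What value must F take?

3

The 8 variables draw from only 8 values {1, 2, 3, 4, 5, 6, 7, 8}, so each is used; only G can be 4, hence G = 4.
The 7 still-open variables together cover exactly {1, 2, 3, 5, 6, 7, 8} — 7 values for 7 variables — and 6 appears only in E's list, so E = 6.
Among the 6 still-open variables, 7 fits only C (and all 6 values in {1, 2, 3, 5, 7, 8} must be used), so C = 7.
The 5 still-open variables draw from only 5 values {1, 2, 3, 5, 8}, so each is used; only F can be 3, hence F = 3.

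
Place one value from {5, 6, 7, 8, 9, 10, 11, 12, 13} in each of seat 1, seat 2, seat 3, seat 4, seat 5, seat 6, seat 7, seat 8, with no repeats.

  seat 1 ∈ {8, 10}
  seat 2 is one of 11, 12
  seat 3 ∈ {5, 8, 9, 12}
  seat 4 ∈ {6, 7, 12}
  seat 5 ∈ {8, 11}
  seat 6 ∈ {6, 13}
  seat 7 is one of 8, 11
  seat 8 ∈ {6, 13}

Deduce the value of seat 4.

7

The 2 variables seat 5 and seat 7 are confined to {8, 11}, which locks those values in; drop them from seat 1, seat 2, seat 3.
seat 1's domain is down to {10}, so seat 1 = 10.
seat 2 must be 12 (only option left). Strike 12 from seat 3, seat 4.
seat 6 and seat 8 share exactly the 2 values {6, 13}; by pigeonhole those values go to them, so strike 6, 13 from seat 4.
So seat 4 = 7.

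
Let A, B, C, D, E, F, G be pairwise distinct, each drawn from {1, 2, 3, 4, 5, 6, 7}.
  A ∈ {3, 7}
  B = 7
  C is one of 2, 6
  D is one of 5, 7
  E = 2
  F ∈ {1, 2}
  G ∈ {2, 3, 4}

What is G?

4

B has just one choice, so B = 7. Remove 7 from A, D.
D's domain is down to {5}, so D = 5.
E's domain is down to {2}, so E = 2. So C, F, G can't be 2.
F's domain is down to {1}, so F = 1.
A's domain is down to {3}, so A = 3. Remove 3 from G.
So G = 4.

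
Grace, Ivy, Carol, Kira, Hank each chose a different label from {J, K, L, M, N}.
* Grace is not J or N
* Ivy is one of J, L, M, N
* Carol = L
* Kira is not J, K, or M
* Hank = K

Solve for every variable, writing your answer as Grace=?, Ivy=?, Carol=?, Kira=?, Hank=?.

Grace=M, Ivy=J, Carol=L, Kira=N, Hank=K

Carol must be L (only option left). So Grace, Ivy, Kira can't be L.
Kira must be N (only option left). So Ivy can't be N.
Hank must be K (only option left). Remove K from Grace.
Grace must be M (only option left). Eliminate M elsewhere: Ivy.
That leaves Ivy = J.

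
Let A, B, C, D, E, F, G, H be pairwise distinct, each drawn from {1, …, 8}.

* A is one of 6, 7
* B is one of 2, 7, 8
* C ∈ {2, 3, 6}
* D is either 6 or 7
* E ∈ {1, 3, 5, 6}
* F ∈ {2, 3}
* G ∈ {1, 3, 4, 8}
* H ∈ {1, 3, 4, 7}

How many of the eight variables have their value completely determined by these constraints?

The 8 variables draw from only 8 values {1, 2, 3, 4, 5, 6, 7, 8}, so each is used; only E can be 5, hence E = 5.
The 2 variables A and D are confined to {6, 7}, which locks those values in; drop them from B, C, H.
The 2 variables C and F are confined to {2, 3}, which locks those values in; drop them from B, G, H.
That leaves B = 8. Remove 8 from G.
Determined: B=8, E=5. The other variables each still have more than one consistent value. That makes 2.

2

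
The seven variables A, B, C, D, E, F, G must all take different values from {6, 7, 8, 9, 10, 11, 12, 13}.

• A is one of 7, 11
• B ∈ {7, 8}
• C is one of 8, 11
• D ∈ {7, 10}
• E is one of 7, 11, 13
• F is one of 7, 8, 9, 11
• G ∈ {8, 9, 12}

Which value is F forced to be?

The 7 variables draw from only 7 values {7, 8, 9, 10, 11, 12, 13}, so each is used; only D can be 10, hence D = 10.
Among the 6 still-open variables, 12 fits only G (and all 6 values in {7, 8, 9, 11, 12, 13} must be used), so G = 12.
Among the 5 still-open variables, 9 fits only F (and all 5 values in {7, 8, 9, 11, 13} must be used), so F = 9.

9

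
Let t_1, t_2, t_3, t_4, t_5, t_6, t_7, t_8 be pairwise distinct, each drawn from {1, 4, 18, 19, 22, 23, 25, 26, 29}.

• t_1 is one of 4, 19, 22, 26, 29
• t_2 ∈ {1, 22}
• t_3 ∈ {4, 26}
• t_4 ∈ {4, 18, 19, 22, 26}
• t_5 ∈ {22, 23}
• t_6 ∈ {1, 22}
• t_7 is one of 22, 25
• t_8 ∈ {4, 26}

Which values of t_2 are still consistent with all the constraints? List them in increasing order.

t_2 and t_6 share exactly the 2 values {1, 22}; by pigeonhole those values go to them, so strike 1, 22 from t_1, t_4, t_5, t_7.
t_5 must be 23 (only option left).
That leaves t_7 = 25.
t_3 and t_8 share exactly the 2 values {4, 26}; by pigeonhole those values go to them, so strike 4, 26 from t_1, t_4.
No further eliminations apply; t_2 can still be any of 1, 22.

1, 22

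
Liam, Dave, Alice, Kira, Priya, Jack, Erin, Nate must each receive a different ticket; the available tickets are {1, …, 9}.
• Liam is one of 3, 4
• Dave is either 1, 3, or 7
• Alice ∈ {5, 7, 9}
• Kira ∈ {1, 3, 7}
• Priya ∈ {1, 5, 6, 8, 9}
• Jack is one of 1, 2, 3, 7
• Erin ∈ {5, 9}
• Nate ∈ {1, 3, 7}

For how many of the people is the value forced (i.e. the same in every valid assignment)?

The 3 variables Dave, Kira, Nate are confined to {1, 3, 7}, which locks those values in; drop them from Liam, Alice, Priya, Jack.
That leaves Liam = 4.
Jack's domain is down to {2}, so Jack = 2.
The 2 variables Alice and Erin are confined to {5, 9}, which locks those values in; drop them from Priya.
Determined: Liam=4, Jack=2. The other people each still have more than one consistent value. That makes 2.

2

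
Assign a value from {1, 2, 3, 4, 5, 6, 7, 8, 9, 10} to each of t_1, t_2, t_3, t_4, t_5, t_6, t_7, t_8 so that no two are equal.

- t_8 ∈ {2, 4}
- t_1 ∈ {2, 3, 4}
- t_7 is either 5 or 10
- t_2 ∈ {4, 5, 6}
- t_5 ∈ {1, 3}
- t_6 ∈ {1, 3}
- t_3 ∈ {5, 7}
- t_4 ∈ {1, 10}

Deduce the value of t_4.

10

Among the 8 variables, 6 fits only t_2 (and all 8 values in {1, 2, 3, 4, 5, 6, 7, 10} must be used), so t_2 = 6.
Among the 7 still-open variables, 7 fits only t_3 (and all 7 values in {1, 2, 3, 4, 5, 7, 10} must be used), so t_3 = 7.
Among the 6 still-open variables, 5 fits only t_7 (and all 6 values in {1, 2, 3, 4, 5, 10} must be used), so t_7 = 5.
The 5 still-open variables draw from only 5 values {1, 2, 3, 4, 10}, so each is used; only t_4 can be 10, hence t_4 = 10.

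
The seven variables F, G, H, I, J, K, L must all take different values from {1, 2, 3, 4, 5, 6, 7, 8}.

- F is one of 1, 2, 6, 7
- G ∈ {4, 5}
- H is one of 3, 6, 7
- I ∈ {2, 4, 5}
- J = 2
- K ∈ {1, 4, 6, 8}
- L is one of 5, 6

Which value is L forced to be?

J's domain is down to {2}, so J = 2. Remove 2 from F, I.
The 2 variables G and I are confined to {4, 5}, which locks those values in; drop them from K, L.
So L = 6.

6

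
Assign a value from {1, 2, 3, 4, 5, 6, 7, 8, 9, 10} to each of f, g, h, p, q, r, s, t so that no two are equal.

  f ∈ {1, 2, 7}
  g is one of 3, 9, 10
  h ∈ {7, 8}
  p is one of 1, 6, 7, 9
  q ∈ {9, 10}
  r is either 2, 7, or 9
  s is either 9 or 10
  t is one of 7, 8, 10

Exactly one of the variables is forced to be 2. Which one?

The 8 variables together cover exactly {1, 2, 3, 6, 7, 8, 9, 10} — 8 values for 8 variables — and 3 appears only in g's list, so g = 3.
Among the 7 still-open variables, 6 fits only p (and all 7 values in {1, 2, 6, 7, 8, 9, 10} must be used), so p = 6.
Among the 6 still-open variables, 1 fits only f (and all 6 values in {1, 2, 7, 8, 9, 10} must be used), so f = 1.
The 5 still-open variables draw from only 5 values {2, 7, 8, 9, 10}, so each is used; only r can be 2, hence r = 2.

r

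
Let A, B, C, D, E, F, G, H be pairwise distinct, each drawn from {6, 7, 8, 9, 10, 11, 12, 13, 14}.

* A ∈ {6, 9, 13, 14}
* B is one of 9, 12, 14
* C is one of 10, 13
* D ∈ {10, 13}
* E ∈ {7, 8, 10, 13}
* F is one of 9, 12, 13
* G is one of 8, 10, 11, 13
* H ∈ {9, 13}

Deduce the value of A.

6

C and D between them cover only {10, 13} — a naked pair. Remove those values from A, E, F, G, H.
H has just one choice, so H = 9. So A, B, F can't be 9.
That leaves F = 12. Eliminate 12 elsewhere: B.
B has just one choice, so B = 14. Eliminate 14 elsewhere: A.
So A = 6.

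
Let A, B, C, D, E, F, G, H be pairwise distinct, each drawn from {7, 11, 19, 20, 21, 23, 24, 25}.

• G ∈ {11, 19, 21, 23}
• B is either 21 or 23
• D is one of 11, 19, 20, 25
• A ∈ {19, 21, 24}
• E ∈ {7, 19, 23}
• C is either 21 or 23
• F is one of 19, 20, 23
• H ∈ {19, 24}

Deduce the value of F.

20

The 8 variables together cover exactly {7, 11, 19, 20, 21, 23, 24, 25} — 8 values for 8 variables — and 7 appears only in E's list, so E = 7.
The 7 still-open variables draw from only 7 values {11, 19, 20, 21, 23, 24, 25}, so each is used; only D can be 25, hence D = 25.
The 6 still-open variables draw from only 6 values {11, 19, 20, 21, 23, 24}, so each is used; only G can be 11, hence G = 11.
Among the 5 still-open variables, 20 fits only F (and all 5 values in {19, 20, 21, 23, 24} must be used), so F = 20.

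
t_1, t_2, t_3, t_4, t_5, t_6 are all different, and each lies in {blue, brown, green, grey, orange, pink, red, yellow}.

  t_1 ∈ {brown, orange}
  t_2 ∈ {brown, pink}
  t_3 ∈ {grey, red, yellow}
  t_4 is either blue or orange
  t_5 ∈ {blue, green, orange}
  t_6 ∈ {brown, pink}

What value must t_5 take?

green

t_2 and t_6 between them cover only {brown, pink} — a naked pair. Remove those values from t_1.
t_1 must be orange (only option left). So t_4, t_5 can't be orange.
t_4's domain is down to {blue}, so t_4 = blue. Eliminate blue elsewhere: t_5.
So t_5 = green.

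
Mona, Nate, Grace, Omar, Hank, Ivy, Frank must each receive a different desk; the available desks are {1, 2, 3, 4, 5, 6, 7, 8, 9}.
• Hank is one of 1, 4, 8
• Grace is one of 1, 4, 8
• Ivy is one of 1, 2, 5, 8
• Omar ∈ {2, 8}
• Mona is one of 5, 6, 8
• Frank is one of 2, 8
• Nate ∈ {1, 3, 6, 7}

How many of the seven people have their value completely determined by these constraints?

2

Omar and Frank share exactly the 2 values {2, 8}; by pigeonhole those values go to them, so strike 2, 8 from Mona, Grace, Hank, Ivy.
Grace and Hank share exactly the 2 values {1, 4}; by pigeonhole those values go to them, so strike 1, 4 from Nate, Ivy.
Ivy's domain is down to {5}, so Ivy = 5. Eliminate 5 elsewhere: Mona.
Mona's domain is down to {6}, so Mona = 6. Eliminate 6 elsewhere: Nate.
Determined: Mona=6, Ivy=5. The other people each still have more than one consistent value. That makes 2.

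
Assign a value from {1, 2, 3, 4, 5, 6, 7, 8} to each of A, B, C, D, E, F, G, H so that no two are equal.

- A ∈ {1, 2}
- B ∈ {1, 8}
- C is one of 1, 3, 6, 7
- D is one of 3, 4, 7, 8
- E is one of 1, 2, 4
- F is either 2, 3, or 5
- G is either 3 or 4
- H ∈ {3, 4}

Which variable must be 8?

B

The 8 variables together cover exactly {1, 2, 3, 4, 5, 6, 7, 8} — 8 values for 8 variables — and 5 appears only in F's list, so F = 5.
The 7 still-open variables together cover exactly {1, 2, 3, 4, 6, 7, 8} — 7 values for 7 variables — and 6 appears only in C's list, so C = 6.
The 6 still-open variables together cover exactly {1, 2, 3, 4, 7, 8} — 6 values for 6 variables — and 7 appears only in D's list, so D = 7.
The 5 still-open variables draw from only 5 values {1, 2, 3, 4, 8}, so each is used; only B can be 8, hence B = 8.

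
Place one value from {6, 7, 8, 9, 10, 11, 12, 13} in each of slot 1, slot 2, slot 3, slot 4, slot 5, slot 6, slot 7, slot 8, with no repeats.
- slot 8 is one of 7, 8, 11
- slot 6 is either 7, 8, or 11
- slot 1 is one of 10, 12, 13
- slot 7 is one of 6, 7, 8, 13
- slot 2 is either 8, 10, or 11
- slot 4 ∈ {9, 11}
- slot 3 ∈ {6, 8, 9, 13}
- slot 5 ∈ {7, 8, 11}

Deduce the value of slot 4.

9

The 8 variables together cover exactly {6, 7, 8, 9, 10, 11, 12, 13} — 8 values for 8 variables — and 12 appears only in slot 1's list, so slot 1 = 12.
The 7 still-open variables together cover exactly {6, 7, 8, 9, 10, 11, 13} — 7 values for 7 variables — and 10 appears only in slot 2's list, so slot 2 = 10.
slot 5, slot 6, slot 8 between them cover only {7, 8, 11} — a naked triple. Remove those values from slot 3, slot 4, slot 7.
So slot 4 = 9.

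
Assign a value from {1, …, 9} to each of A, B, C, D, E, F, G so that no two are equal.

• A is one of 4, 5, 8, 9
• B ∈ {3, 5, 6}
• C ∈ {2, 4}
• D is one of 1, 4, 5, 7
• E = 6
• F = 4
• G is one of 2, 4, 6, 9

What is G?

E's domain is down to {6}, so E = 6. Remove 6 from B, G.
F's domain is down to {4}, so F = 4. Remove 4 from A, C, D, G.
C has just one choice, so C = 2. Eliminate 2 elsewhere: G.
So G = 9.

9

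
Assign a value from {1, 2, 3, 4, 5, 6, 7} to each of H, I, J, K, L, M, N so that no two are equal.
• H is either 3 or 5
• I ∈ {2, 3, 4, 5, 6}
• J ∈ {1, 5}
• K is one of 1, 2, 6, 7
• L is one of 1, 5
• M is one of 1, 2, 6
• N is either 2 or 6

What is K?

The 7 variables draw from only 7 values {1, 2, 3, 4, 5, 6, 7}, so each is used; only I can be 4, hence I = 4.
The 6 still-open variables draw from only 6 values {1, 2, 3, 5, 6, 7}, so each is used; only H can be 3, hence H = 3.
The 5 still-open variables draw from only 5 values {1, 2, 5, 6, 7}, so each is used; only K can be 7, hence K = 7.

7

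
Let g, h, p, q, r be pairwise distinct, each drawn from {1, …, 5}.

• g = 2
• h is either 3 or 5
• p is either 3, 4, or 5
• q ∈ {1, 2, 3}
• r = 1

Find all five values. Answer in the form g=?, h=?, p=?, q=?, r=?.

g's domain is down to {2}, so g = 2. Remove 2 from q.
r has just one choice, so r = 1. So q can't be 1.
That leaves q = 3. Remove 3 from h, p.
h must be 5 (only option left). Strike 5 from p.
p's domain is down to {4}, so p = 4.

g=2, h=5, p=4, q=3, r=1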